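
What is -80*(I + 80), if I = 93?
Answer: -13840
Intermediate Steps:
-80*(I + 80) = -80*(93 + 80) = -80*173 = -13840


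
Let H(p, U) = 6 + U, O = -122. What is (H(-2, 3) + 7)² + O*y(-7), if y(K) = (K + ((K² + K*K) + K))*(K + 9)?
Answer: -20240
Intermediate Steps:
y(K) = (9 + K)*(2*K + 2*K²) (y(K) = (K + ((K² + K²) + K))*(9 + K) = (K + (2*K² + K))*(9 + K) = (K + (K + 2*K²))*(9 + K) = (2*K + 2*K²)*(9 + K) = (9 + K)*(2*K + 2*K²))
(H(-2, 3) + 7)² + O*y(-7) = ((6 + 3) + 7)² - 244*(-7)*(9 + (-7)² + 10*(-7)) = (9 + 7)² - 244*(-7)*(9 + 49 - 70) = 16² - 244*(-7)*(-12) = 256 - 122*168 = 256 - 20496 = -20240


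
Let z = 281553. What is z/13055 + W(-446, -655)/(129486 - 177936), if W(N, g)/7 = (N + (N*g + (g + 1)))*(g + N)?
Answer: 195303941496/4216765 ≈ 46316.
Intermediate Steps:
W(N, g) = 7*(N + g)*(1 + N + g + N*g) (W(N, g) = 7*((N + (N*g + (g + 1)))*(g + N)) = 7*((N + (N*g + (1 + g)))*(N + g)) = 7*((N + (1 + g + N*g))*(N + g)) = 7*((1 + N + g + N*g)*(N + g)) = 7*((N + g)*(1 + N + g + N*g)) = 7*(N + g)*(1 + N + g + N*g))
z/13055 + W(-446, -655)/(129486 - 177936) = 281553/13055 + (7*(-446) + 7*(-655) + 7*(-446)² + 7*(-655)² + 7*(-446)*(-655)² + 7*(-655)*(-446)² + 14*(-446)*(-655))/(129486 - 177936) = 281553*(1/13055) + (-3122 - 4585 + 7*198916 + 7*429025 + 7*(-446)*429025 + 7*(-655)*198916 + 4089820)/(-48450) = 281553/13055 + (-3122 - 4585 + 1392412 + 3003175 - 1339416050 - 912029860 + 4089820)*(-1/48450) = 281553/13055 - 2242968210*(-1/48450) = 281553/13055 + 74765607/1615 = 195303941496/4216765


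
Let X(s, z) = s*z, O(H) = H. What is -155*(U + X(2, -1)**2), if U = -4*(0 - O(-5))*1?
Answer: 2480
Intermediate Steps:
U = -20 (U = -4*(0 - 1*(-5))*1 = -4*(0 + 5)*1 = -4*5*1 = -20*1 = -20)
-155*(U + X(2, -1)**2) = -155*(-20 + (2*(-1))**2) = -155*(-20 + (-2)**2) = -155*(-20 + 4) = -155*(-16) = 2480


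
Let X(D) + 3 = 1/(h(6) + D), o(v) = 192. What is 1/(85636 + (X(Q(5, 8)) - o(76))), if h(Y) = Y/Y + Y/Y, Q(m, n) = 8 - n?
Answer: 2/170883 ≈ 1.1704e-5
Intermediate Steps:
h(Y) = 2 (h(Y) = 1 + 1 = 2)
X(D) = -3 + 1/(2 + D)
1/(85636 + (X(Q(5, 8)) - o(76))) = 1/(85636 + ((-5 - 3*(8 - 1*8))/(2 + (8 - 1*8)) - 1*192)) = 1/(85636 + ((-5 - 3*(8 - 8))/(2 + (8 - 8)) - 192)) = 1/(85636 + ((-5 - 3*0)/(2 + 0) - 192)) = 1/(85636 + ((-5 + 0)/2 - 192)) = 1/(85636 + ((½)*(-5) - 192)) = 1/(85636 + (-5/2 - 192)) = 1/(85636 - 389/2) = 1/(170883/2) = 2/170883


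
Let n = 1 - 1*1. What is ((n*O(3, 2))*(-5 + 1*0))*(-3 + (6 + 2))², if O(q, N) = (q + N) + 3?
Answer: 0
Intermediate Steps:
n = 0 (n = 1 - 1 = 0)
O(q, N) = 3 + N + q (O(q, N) = (N + q) + 3 = 3 + N + q)
((n*O(3, 2))*(-5 + 1*0))*(-3 + (6 + 2))² = ((0*(3 + 2 + 3))*(-5 + 1*0))*(-3 + (6 + 2))² = ((0*8)*(-5 + 0))*(-3 + 8)² = (0*(-5))*5² = 0*25 = 0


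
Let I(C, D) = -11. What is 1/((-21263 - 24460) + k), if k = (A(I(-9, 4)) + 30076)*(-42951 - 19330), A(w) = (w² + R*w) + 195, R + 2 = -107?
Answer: -1/1967564794 ≈ -5.0824e-10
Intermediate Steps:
R = -109 (R = -2 - 107 = -109)
A(w) = 195 + w² - 109*w (A(w) = (w² - 109*w) + 195 = 195 + w² - 109*w)
k = -1967519071 (k = ((195 + (-11)² - 109*(-11)) + 30076)*(-42951 - 19330) = ((195 + 121 + 1199) + 30076)*(-62281) = (1515 + 30076)*(-62281) = 31591*(-62281) = -1967519071)
1/((-21263 - 24460) + k) = 1/((-21263 - 24460) - 1967519071) = 1/(-45723 - 1967519071) = 1/(-1967564794) = -1/1967564794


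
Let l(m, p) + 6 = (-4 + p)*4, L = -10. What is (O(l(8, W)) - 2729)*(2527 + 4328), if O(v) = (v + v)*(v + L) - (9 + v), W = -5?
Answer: 11461560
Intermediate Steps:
l(m, p) = -22 + 4*p (l(m, p) = -6 + (-4 + p)*4 = -6 + (-16 + 4*p) = -22 + 4*p)
O(v) = -9 - v + 2*v*(-10 + v) (O(v) = (v + v)*(v - 10) - (9 + v) = (2*v)*(-10 + v) + (-9 - v) = 2*v*(-10 + v) + (-9 - v) = -9 - v + 2*v*(-10 + v))
(O(l(8, W)) - 2729)*(2527 + 4328) = ((-9 - 21*(-22 + 4*(-5)) + 2*(-22 + 4*(-5))**2) - 2729)*(2527 + 4328) = ((-9 - 21*(-22 - 20) + 2*(-22 - 20)**2) - 2729)*6855 = ((-9 - 21*(-42) + 2*(-42)**2) - 2729)*6855 = ((-9 + 882 + 2*1764) - 2729)*6855 = ((-9 + 882 + 3528) - 2729)*6855 = (4401 - 2729)*6855 = 1672*6855 = 11461560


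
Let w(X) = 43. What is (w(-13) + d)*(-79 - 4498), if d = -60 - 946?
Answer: 4407651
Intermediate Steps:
d = -1006
(w(-13) + d)*(-79 - 4498) = (43 - 1006)*(-79 - 4498) = -963*(-4577) = 4407651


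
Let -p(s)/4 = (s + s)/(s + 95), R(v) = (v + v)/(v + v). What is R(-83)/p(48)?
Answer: -143/384 ≈ -0.37240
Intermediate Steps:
R(v) = 1 (R(v) = (2*v)/((2*v)) = (2*v)*(1/(2*v)) = 1)
p(s) = -8*s/(95 + s) (p(s) = -4*(s + s)/(s + 95) = -4*2*s/(95 + s) = -8*s/(95 + s))
R(-83)/p(48) = 1/(-8*48/(95 + 48)) = 1/(-8*48/143) = 1/(-8*48*1/143) = 1/(-384/143) = 1*(-143/384) = -143/384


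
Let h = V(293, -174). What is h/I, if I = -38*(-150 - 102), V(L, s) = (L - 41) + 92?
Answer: 43/1197 ≈ 0.035923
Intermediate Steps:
V(L, s) = 51 + L (V(L, s) = (-41 + L) + 92 = 51 + L)
I = 9576 (I = -38*(-252) = 9576)
h = 344 (h = 51 + 293 = 344)
h/I = 344/9576 = 344*(1/9576) = 43/1197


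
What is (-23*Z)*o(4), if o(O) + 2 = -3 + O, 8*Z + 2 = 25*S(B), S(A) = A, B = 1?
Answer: 529/8 ≈ 66.125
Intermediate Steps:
Z = 23/8 (Z = -¼ + (25*1)/8 = -¼ + (⅛)*25 = -¼ + 25/8 = 23/8 ≈ 2.8750)
o(O) = -5 + O (o(O) = -2 + (-3 + O) = -5 + O)
(-23*Z)*o(4) = (-23*23/8)*(-5 + 4) = -529/8*(-1) = 529/8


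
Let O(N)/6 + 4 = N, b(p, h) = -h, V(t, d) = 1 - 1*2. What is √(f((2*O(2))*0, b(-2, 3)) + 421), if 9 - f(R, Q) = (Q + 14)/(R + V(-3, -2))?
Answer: 21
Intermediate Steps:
V(t, d) = -1 (V(t, d) = 1 - 2 = -1)
O(N) = -24 + 6*N
f(R, Q) = 9 - (14 + Q)/(-1 + R) (f(R, Q) = 9 - (Q + 14)/(R - 1) = 9 - (14 + Q)/(-1 + R))
√(f((2*O(2))*0, b(-2, 3)) + 421) = √((-23 - (-1)*3 + 9*((2*(-24 + 6*2))*0))/(-1 + (2*(-24 + 6*2))*0) + 421) = √((-23 - 1*(-3) + 9*((2*(-24 + 12))*0))/(-1 + (2*(-24 + 12))*0) + 421) = √((-23 + 3 + 9*((2*(-12))*0))/(-1 + (2*(-12))*0) + 421) = √((-23 + 3 + 9*(-24*0))/(-1 - 24*0) + 421) = √((-23 + 3 + 9*0)/(-1 + 0) + 421) = √((-23 + 3 + 0)/(-1) + 421) = √(-1*(-20) + 421) = √(20 + 421) = √441 = 21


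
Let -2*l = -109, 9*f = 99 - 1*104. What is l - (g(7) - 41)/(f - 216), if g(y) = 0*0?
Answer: 211703/3898 ≈ 54.311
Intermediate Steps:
g(y) = 0
f = -5/9 (f = (99 - 1*104)/9 = (99 - 104)/9 = (⅑)*(-5) = -5/9 ≈ -0.55556)
l = 109/2 (l = -½*(-109) = 109/2 ≈ 54.500)
l - (g(7) - 41)/(f - 216) = 109/2 - (0 - 41)/(-5/9 - 216) = 109/2 - (-41)/(-1949/9) = 109/2 - (-41)*(-9)/1949 = 109/2 - 1*369/1949 = 109/2 - 369/1949 = 211703/3898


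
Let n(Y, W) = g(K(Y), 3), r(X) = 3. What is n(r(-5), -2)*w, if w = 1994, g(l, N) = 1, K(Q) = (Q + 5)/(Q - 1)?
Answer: 1994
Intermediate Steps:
K(Q) = (5 + Q)/(-1 + Q)
n(Y, W) = 1
n(r(-5), -2)*w = 1*1994 = 1994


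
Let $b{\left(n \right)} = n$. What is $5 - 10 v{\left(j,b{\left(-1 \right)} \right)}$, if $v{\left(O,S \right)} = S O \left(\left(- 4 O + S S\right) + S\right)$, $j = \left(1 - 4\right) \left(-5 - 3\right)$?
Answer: $-23035$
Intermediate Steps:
$j = 24$ ($j = \left(-3\right) \left(-8\right) = 24$)
$v{\left(O,S \right)} = O S \left(S + S^{2} - 4 O\right)$ ($v{\left(O,S \right)} = O S \left(\left(- 4 O + S^{2}\right) + S\right) = O S \left(\left(S^{2} - 4 O\right) + S\right) = O S \left(S + S^{2} - 4 O\right)$)
$5 - 10 v{\left(j,b{\left(-1 \right)} \right)} = 5 - 10 \cdot 24 \left(-1\right) \left(-1 + \left(-1\right)^{2} - 96\right) = 5 - 10 \cdot 24 \left(-1\right) \left(-1 + 1 - 96\right) = 5 - 10 \cdot 24 \left(-1\right) \left(-96\right) = 5 - 23040 = -23035$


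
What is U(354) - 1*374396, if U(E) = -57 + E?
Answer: -374099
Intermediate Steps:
U(354) - 1*374396 = (-57 + 354) - 1*374396 = 297 - 374396 = -374099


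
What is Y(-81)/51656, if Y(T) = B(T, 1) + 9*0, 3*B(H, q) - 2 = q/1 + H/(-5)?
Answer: 4/32285 ≈ 0.00012390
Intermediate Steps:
B(H, q) = ⅔ - H/15 + q/3 (B(H, q) = ⅔ + (q/1 + H/(-5))/3 = ⅔ + (q*1 + H*(-⅕))/3 = ⅔ + (q - H/5)/3 = ⅔ + (-H/15 + q/3) = ⅔ - H/15 + q/3)
Y(T) = 1 - T/15 (Y(T) = (⅔ - T/15 + (⅓)*1) + 9*0 = (⅔ - T/15 + ⅓) + 0 = (1 - T/15) + 0 = 1 - T/15)
Y(-81)/51656 = (1 - 1/15*(-81))/51656 = (1 + 27/5)*(1/51656) = (32/5)*(1/51656) = 4/32285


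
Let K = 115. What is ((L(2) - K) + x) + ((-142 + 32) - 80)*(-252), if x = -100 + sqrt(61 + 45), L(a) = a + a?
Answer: 47669 + sqrt(106) ≈ 47679.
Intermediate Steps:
L(a) = 2*a
x = -100 + sqrt(106) ≈ -89.704
((L(2) - K) + x) + ((-142 + 32) - 80)*(-252) = ((2*2 - 1*115) + (-100 + sqrt(106))) + ((-142 + 32) - 80)*(-252) = ((4 - 115) + (-100 + sqrt(106))) + (-110 - 80)*(-252) = (-111 + (-100 + sqrt(106))) - 190*(-252) = (-211 + sqrt(106)) + 47880 = 47669 + sqrt(106)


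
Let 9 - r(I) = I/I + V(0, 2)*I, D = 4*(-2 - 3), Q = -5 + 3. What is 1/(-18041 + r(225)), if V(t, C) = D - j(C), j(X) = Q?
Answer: -1/13983 ≈ -7.1515e-5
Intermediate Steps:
Q = -2
j(X) = -2
D = -20 (D = 4*(-5) = -20)
V(t, C) = -18 (V(t, C) = -20 - 1*(-2) = -20 + 2 = -18)
r(I) = 8 + 18*I (r(I) = 9 - (I/I - 18*I) = 9 - (1 - 18*I) = 9 + (-1 + 18*I) = 8 + 18*I)
1/(-18041 + r(225)) = 1/(-18041 + (8 + 18*225)) = 1/(-18041 + (8 + 4050)) = 1/(-18041 + 4058) = 1/(-13983) = -1/13983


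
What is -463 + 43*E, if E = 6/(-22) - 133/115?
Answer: -663439/1265 ≈ -524.46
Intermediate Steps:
E = -1808/1265 (E = 6*(-1/22) - 133*1/115 = -3/11 - 133/115 = -1808/1265 ≈ -1.4292)
-463 + 43*E = -463 + 43*(-1808/1265) = -463 - 77744/1265 = -663439/1265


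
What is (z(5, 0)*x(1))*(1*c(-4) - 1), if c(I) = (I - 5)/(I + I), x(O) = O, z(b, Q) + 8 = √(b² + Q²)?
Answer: -3/8 ≈ -0.37500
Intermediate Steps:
z(b, Q) = -8 + √(Q² + b²) (z(b, Q) = -8 + √(b² + Q²) = -8 + √(Q² + b²))
c(I) = (-5 + I)/(2*I) (c(I) = (-5 + I)/((2*I)) = (-5 + I)*(1/(2*I)) = (-5 + I)/(2*I))
(z(5, 0)*x(1))*(1*c(-4) - 1) = ((-8 + √(0² + 5²))*1)*(1*((½)*(-5 - 4)/(-4)) - 1) = ((-8 + √(0 + 25))*1)*(1*((½)*(-¼)*(-9)) - 1) = ((-8 + √25)*1)*(1*(9/8) - 1) = ((-8 + 5)*1)*(9/8 - 1) = -3*1*(⅛) = -3*⅛ = -3/8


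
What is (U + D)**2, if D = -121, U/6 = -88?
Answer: 421201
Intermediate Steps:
U = -528 (U = 6*(-88) = -528)
(U + D)**2 = (-528 - 121)**2 = (-649)**2 = 421201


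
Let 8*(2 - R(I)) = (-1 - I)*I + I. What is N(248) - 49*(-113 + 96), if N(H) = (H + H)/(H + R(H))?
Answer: 3306425/3969 ≈ 833.06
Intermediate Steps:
R(I) = 2 - I/8 - I*(-1 - I)/8 (R(I) = 2 - ((-1 - I)*I + I)/8 = 2 - (I*(-1 - I) + I)/8 = 2 - (I + I*(-1 - I))/8 = 2 + (-I/8 - I*(-1 - I)/8) = 2 - I/8 - I*(-1 - I)/8)
N(H) = 2*H/(2 + H + H**2/8) (N(H) = (H + H)/(H + (2 + H**2/8)) = (2*H)/(2 + H + H**2/8) = 2*H/(2 + H + H**2/8))
N(248) - 49*(-113 + 96) = 16*248/(16 + 248**2 + 8*248) - 49*(-113 + 96) = 16*248/(16 + 61504 + 1984) - 49*(-17) = 16*248/63504 + 833 = 16*248*(1/63504) + 833 = 248/3969 + 833 = 3306425/3969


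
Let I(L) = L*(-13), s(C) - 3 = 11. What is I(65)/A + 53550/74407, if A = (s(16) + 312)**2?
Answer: 5628205885/7907678332 ≈ 0.71174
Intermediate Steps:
s(C) = 14 (s(C) = 3 + 11 = 14)
I(L) = -13*L
A = 106276 (A = (14 + 312)**2 = 326**2 = 106276)
I(65)/A + 53550/74407 = -13*65/106276 + 53550/74407 = -845*1/106276 + 53550*(1/74407) = -845/106276 + 53550/74407 = 5628205885/7907678332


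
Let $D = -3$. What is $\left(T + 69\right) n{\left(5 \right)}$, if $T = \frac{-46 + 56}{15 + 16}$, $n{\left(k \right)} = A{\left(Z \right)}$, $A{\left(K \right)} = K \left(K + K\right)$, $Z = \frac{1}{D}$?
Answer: $\frac{4298}{279} \approx 15.405$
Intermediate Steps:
$Z = - \frac{1}{3}$ ($Z = \frac{1}{-3} = - \frac{1}{3} \approx -0.33333$)
$A{\left(K \right)} = 2 K^{2}$ ($A{\left(K \right)} = K 2 K = 2 K^{2}$)
$n{\left(k \right)} = \frac{2}{9}$ ($n{\left(k \right)} = 2 \left(- \frac{1}{3}\right)^{2} = 2 \cdot \frac{1}{9} = \frac{2}{9}$)
$T = \frac{10}{31} \approx 0.32258$
$\left(T + 69\right) n{\left(5 \right)} = \left(\frac{10}{31} + 69\right) \frac{2}{9} = \frac{2149}{31} \cdot \frac{2}{9} = \frac{4298}{279}$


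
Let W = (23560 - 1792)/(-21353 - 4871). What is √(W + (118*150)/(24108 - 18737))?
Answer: 3*√84912660566338/17606138 ≈ 1.5702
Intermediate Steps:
W = -2721/3278 (W = 21768/(-26224) = 21768*(-1/26224) = -2721/3278 ≈ -0.83008)
√(W + (118*150)/(24108 - 18737)) = √(-2721/3278 + (118*150)/(24108 - 18737)) = √(-2721/3278 + 17700/5371) = √(43406109/17606138) = 3*√84912660566338/17606138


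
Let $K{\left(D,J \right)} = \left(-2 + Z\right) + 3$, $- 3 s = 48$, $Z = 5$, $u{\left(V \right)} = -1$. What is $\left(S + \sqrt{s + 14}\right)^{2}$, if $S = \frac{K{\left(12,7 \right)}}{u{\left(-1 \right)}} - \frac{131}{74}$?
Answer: $\frac{319673}{5476} - \frac{575 i \sqrt{2}}{37} \approx 58.377 - 21.978 i$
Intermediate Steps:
$s = -16$ ($s = \left(- \frac{1}{3}\right) 48 = -16$)
$K{\left(D,J \right)} = 6$ ($K{\left(D,J \right)} = \left(-2 + 5\right) + 3 = 3 + 3 = 6$)
$S = - \frac{575}{74}$ ($S = \frac{6}{-1} - \frac{131}{74} = 6 \left(-1\right) - \frac{131}{74} = -6 - \frac{131}{74} = - \frac{575}{74} \approx -7.7703$)
$\left(S + \sqrt{s + 14}\right)^{2} = \left(- \frac{575}{74} + \sqrt{-16 + 14}\right)^{2} = \left(- \frac{575}{74} + \sqrt{-2}\right)^{2} = \left(- \frac{575}{74} + i \sqrt{2}\right)^{2}$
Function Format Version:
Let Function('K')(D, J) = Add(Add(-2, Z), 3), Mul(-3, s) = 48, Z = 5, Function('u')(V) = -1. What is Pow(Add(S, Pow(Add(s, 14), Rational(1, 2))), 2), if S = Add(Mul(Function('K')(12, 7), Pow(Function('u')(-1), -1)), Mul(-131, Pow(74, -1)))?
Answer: Add(Rational(319673, 5476), Mul(Rational(-575, 37), I, Pow(2, Rational(1, 2)))) ≈ Add(58.377, Mul(-21.978, I))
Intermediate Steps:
s = -16 (s = Mul(Rational(-1, 3), 48) = -16)
Function('K')(D, J) = 6 (Function('K')(D, J) = Add(Add(-2, 5), 3) = Add(3, 3) = 6)
S = Rational(-575, 74) (S = Add(Mul(6, Pow(-1, -1)), Mul(-131, Pow(74, -1))) = Add(Mul(6, -1), Mul(-131, Rational(1, 74))) = Add(-6, Rational(-131, 74)) = Rational(-575, 74) ≈ -7.7703)
Pow(Add(S, Pow(Add(s, 14), Rational(1, 2))), 2) = Pow(Add(Rational(-575, 74), Pow(Add(-16, 14), Rational(1, 2))), 2) = Pow(Add(Rational(-575, 74), Pow(-2, Rational(1, 2))), 2) = Pow(Add(Rational(-575, 74), Mul(I, Pow(2, Rational(1, 2)))), 2)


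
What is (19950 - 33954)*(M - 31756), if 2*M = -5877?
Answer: 485861778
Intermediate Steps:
M = -5877/2 (M = (1/2)*(-5877) = -5877/2 ≈ -2938.5)
(19950 - 33954)*(M - 31756) = (19950 - 33954)*(-5877/2 - 31756) = -14004*(-69389/2) = 485861778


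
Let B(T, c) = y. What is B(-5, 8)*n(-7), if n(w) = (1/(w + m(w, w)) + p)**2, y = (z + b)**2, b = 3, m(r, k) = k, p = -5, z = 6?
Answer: 408321/196 ≈ 2083.3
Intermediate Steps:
y = 81 (y = (6 + 3)**2 = 9**2 = 81)
B(T, c) = 81
n(w) = (-5 + 1/(2*w))**2 (n(w) = (1/(w + w) - 5)**2 = (1/(2*w) - 5)**2 = (-5 + 1/(2*w))**2)
B(-5, 8)*n(-7) = 81*((1/4)*(-1 + 10*(-7))**2/(-7)**2) = 81*((1/4)*(1/49)*(-1 - 70)**2) = 81*((1/4)*(1/49)*(-71)**2) = 81*((1/4)*(1/49)*5041) = 81*(5041/196) = 408321/196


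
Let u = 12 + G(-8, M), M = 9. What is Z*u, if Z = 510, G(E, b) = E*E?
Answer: 38760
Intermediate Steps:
G(E, b) = E**2
u = 76 (u = 12 + (-8)**2 = 12 + 64 = 76)
Z*u = 510*76 = 38760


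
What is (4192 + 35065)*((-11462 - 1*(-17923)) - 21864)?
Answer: -604675571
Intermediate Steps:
(4192 + 35065)*((-11462 - 1*(-17923)) - 21864) = 39257*((-11462 + 17923) - 21864) = 39257*(6461 - 21864) = 39257*(-15403) = -604675571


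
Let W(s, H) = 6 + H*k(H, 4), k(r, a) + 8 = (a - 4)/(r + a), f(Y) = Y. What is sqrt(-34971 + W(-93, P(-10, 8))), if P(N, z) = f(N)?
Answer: I*sqrt(34885) ≈ 186.78*I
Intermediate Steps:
P(N, z) = N
k(r, a) = -8 + (-4 + a)/(a + r) (k(r, a) = -8 + (a - 4)/(r + a) = -8 + (-4 + a)/(a + r))
W(s, H) = 6 + H*(-32 - 8*H)/(4 + H) (W(s, H) = 6 + H*((-4 - 8*H - 7*4)/(4 + H)) = 6 + H*((-4 - 8*H - 28)/(4 + H)) = 6 + H*((-32 - 8*H)/(4 + H)) = 6 + H*(-32 - 8*H)/(4 + H))
sqrt(-34971 + W(-93, P(-10, 8))) = sqrt(-34971 + (6 - 8*(-10))) = sqrt(-34971 + (6 + 80)) = sqrt(-34971 + 86) = sqrt(-34885) = I*sqrt(34885)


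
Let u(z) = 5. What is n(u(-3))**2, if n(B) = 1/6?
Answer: 1/36 ≈ 0.027778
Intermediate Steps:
n(B) = 1/6
n(u(-3))**2 = (1/6)**2 = 1/36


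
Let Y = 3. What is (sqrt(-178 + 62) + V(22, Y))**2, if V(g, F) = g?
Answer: 368 + 88*I*sqrt(29) ≈ 368.0 + 473.89*I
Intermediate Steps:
(sqrt(-178 + 62) + V(22, Y))**2 = (sqrt(-178 + 62) + 22)**2 = (sqrt(-116) + 22)**2 = (2*I*sqrt(29) + 22)**2 = (22 + 2*I*sqrt(29))**2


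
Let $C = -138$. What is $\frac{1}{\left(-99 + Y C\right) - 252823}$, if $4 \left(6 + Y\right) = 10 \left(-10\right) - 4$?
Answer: $- \frac{1}{248506} \approx -4.024 \cdot 10^{-6}$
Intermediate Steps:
$Y = -32$ ($Y = -6 + \frac{10 \left(-10\right) - 4}{4} = -6 + \frac{-100 - 4}{4} = -6 + \frac{1}{4} \left(-104\right) = -6 - 26 = -32$)
$\frac{1}{\left(-99 + Y C\right) - 252823} = \frac{1}{\left(-99 - -4416\right) - 252823} = \frac{1}{\left(-99 + 4416\right) - 252823} = \frac{1}{4317 - 252823} = \frac{1}{-248506} = - \frac{1}{248506}$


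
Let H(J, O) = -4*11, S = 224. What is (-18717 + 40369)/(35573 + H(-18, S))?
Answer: 21652/35529 ≈ 0.60942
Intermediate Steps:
H(J, O) = -44
(-18717 + 40369)/(35573 + H(-18, S)) = (-18717 + 40369)/(35573 - 44) = 21652/35529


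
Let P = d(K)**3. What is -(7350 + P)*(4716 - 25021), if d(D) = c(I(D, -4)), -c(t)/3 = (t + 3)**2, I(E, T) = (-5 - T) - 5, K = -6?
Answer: -250421565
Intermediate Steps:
I(E, T) = -10 - T
c(t) = -3*(3 + t)**2 (c(t) = -3*(t + 3)**2 = -3*(3 + t)**2)
d(D) = -27 (d(D) = -3*(3 + (-10 - 1*(-4)))**2 = -3*(3 + (-10 + 4))**2 = -3*(3 - 6)**2 = -3*(-3)**2 = -3*9 = -27)
P = -19683 (P = (-27)**3 = -19683)
-(7350 + P)*(4716 - 25021) = -(7350 - 19683)*(4716 - 25021) = -(-12333)*(-20305) = -1*250421565 = -250421565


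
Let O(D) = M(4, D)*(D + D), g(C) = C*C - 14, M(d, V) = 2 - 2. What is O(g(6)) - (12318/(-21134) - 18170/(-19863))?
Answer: -69666173/209892321 ≈ -0.33191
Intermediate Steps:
M(d, V) = 0
g(C) = -14 + C² (g(C) = C² - 14 = -14 + C²)
O(D) = 0 (O(D) = 0*(D + D) = 0*(2*D) = 0)
O(g(6)) - (12318/(-21134) - 18170/(-19863)) = 0 - (12318/(-21134) - 18170/(-19863)) = 0 - (12318*(-1/21134) - 18170*(-1/19863)) = 0 - (-6159/10567 + 18170/19863) = 0 - 1*69666173/209892321 = 0 - 69666173/209892321 = -69666173/209892321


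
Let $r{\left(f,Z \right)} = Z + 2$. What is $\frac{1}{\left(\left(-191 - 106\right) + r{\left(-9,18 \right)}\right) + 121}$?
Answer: $- \frac{1}{156} \approx -0.0064103$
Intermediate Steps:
$r{\left(f,Z \right)} = 2 + Z$
$\frac{1}{\left(\left(-191 - 106\right) + r{\left(-9,18 \right)}\right) + 121} = \frac{1}{\left(\left(-191 - 106\right) + \left(2 + 18\right)\right) + 121} = \frac{1}{\left(-297 + 20\right) + 121} = \frac{1}{-277 + 121} = \frac{1}{-156} = - \frac{1}{156}$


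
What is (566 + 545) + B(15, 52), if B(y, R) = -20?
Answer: 1091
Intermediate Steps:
(566 + 545) + B(15, 52) = (566 + 545) - 20 = 1111 - 20 = 1091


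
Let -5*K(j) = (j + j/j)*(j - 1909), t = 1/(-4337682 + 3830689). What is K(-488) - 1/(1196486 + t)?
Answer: -708119541840250348/3033050132985 ≈ -2.3347e+5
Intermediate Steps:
t = -1/506993 (t = 1/(-506993) = -1/506993 ≈ -1.9724e-6)
K(j) = -(1 + j)*(-1909 + j)/5 (K(j) = -(j + j/j)*(j - 1909)/5 = -(j + 1)*(-1909 + j)/5 = -(1 + j)*(-1909 + j)/5)
K(-488) - 1/(1196486 + t) = (1909/5 - ⅕*(-488)² + (1908/5)*(-488)) - 1/(1196486 - 1/506993) = (1909/5 - ⅕*238144 - 931104/5) - 1/606610026597/506993 = (1909/5 - 238144/5 - 931104/5) - 1*506993/606610026597 = -1167339/5 - 506993/606610026597 = -708119541840250348/3033050132985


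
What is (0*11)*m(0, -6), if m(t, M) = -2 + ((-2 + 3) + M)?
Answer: 0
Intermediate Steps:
m(t, M) = -1 + M (m(t, M) = -2 + (1 + M) = -1 + M)
(0*11)*m(0, -6) = (0*11)*(-1 - 6) = 0*(-7) = 0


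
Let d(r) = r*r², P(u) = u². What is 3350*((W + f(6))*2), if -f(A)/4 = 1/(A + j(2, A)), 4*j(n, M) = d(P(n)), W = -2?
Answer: -160800/11 ≈ -14618.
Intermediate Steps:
d(r) = r³
j(n, M) = n⁶/4 (j(n, M) = (n²)³/4 = n⁶/4)
f(A) = -4/(16 + A) (f(A) = -4/(A + (¼)*2⁶) = -4/(A + (¼)*64) = -4/(A + 16) = -4/(16 + A))
3350*((W + f(6))*2) = 3350*((-2 - 4/(16 + 6))*2) = 3350*((-2 - 4/22)*2) = 3350*((-2 - 4*1/22)*2) = 3350*((-2 - 2/11)*2) = 3350*(-24/11*2) = 3350*(-48/11) = -160800/11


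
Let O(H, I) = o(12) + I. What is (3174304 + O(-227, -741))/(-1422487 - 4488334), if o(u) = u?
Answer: -3173575/5910821 ≈ -0.53691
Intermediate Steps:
O(H, I) = 12 + I
(3174304 + O(-227, -741))/(-1422487 - 4488334) = (3174304 + (12 - 741))/(-1422487 - 4488334) = (3174304 - 729)/(-5910821) = 3173575*(-1/5910821) = -3173575/5910821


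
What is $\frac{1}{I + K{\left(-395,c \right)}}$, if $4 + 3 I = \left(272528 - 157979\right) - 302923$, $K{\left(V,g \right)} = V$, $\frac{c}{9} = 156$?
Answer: $- \frac{3}{189563} \approx -1.5826 \cdot 10^{-5}$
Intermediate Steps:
$c = 1404$ ($c = 9 \cdot 156 = 1404$)
$I = - \frac{188378}{3}$ ($I = - \frac{4}{3} + \frac{\left(272528 - 157979\right) - 302923}{3} = - \frac{4}{3} + \frac{114549 - 302923}{3} = - \frac{4}{3} + \frac{1}{3} \left(-188374\right) = - \frac{4}{3} - \frac{188374}{3} = - \frac{188378}{3} \approx -62793.0$)
$\frac{1}{I + K{\left(-395,c \right)}} = \frac{1}{- \frac{188378}{3} - 395} = \frac{1}{- \frac{189563}{3}} = - \frac{3}{189563}$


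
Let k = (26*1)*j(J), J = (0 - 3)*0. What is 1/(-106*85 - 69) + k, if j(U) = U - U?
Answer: -1/9079 ≈ -0.00011014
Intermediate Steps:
J = 0 (J = -3*0 = 0)
j(U) = 0
k = 0 (k = (26*1)*0 = 26*0 = 0)
1/(-106*85 - 69) + k = 1/(-106*85 - 69) + 0 = 1/(-9010 - 69) + 0 = 1/(-9079) + 0 = -1/9079 + 0 = -1/9079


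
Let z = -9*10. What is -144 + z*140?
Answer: -12744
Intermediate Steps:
z = -90
-144 + z*140 = -144 - 90*140 = -144 - 12600 = -12744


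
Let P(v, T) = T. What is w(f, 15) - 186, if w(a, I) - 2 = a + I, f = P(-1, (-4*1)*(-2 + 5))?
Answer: -181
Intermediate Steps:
f = -12 (f = (-4*1)*(-2 + 5) = -4*3 = -12)
w(a, I) = 2 + I + a (w(a, I) = 2 + (a + I) = 2 + (I + a) = 2 + I + a)
w(f, 15) - 186 = (2 + 15 - 12) - 186 = 5 - 186 = -181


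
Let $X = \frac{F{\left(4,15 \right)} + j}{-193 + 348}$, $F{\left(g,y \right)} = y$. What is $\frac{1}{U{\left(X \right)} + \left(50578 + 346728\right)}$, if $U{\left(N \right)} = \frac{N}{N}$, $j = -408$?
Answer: $\frac{1}{397307} \approx 2.5169 \cdot 10^{-6}$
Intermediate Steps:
$X = - \frac{393}{155}$ ($X = \frac{15 - 408}{-193 + 348} = - \frac{393}{155} \approx -2.5355$)
$U{\left(N \right)} = 1$
$\frac{1}{U{\left(X \right)} + \left(50578 + 346728\right)} = \frac{1}{1 + \left(50578 + 346728\right)} = \frac{1}{1 + 397306} = \frac{1}{397307}$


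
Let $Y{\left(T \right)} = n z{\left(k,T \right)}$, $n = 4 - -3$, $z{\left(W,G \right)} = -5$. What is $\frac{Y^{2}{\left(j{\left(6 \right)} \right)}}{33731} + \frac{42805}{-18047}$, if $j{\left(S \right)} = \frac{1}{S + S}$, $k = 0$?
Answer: $- \frac{1421747880}{608743357} \approx -2.3355$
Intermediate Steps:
$j{\left(S \right)} = \frac{1}{2 S}$
$n = 7$ ($n = 4 + 3 = 7$)
$Y{\left(T \right)} = -35$ ($Y{\left(T \right)} = 7 \left(-5\right) = -35$)
$\frac{Y^{2}{\left(j{\left(6 \right)} \right)}}{33731} + \frac{42805}{-18047} = \frac{\left(-35\right)^{2}}{33731} + \frac{42805}{-18047} = 1225 \cdot \frac{1}{33731} + 42805 \left(- \frac{1}{18047}\right) = \frac{1225}{33731} - \frac{42805}{18047} = - \frac{1421747880}{608743357}$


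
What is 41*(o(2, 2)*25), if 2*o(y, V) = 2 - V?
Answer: 0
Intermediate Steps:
o(y, V) = 1 - V/2 (o(y, V) = (2 - V)/2 = 1 - V/2)
41*(o(2, 2)*25) = 41*((1 - ½*2)*25) = 41*((1 - 1)*25) = 41*(0*25) = 41*0 = 0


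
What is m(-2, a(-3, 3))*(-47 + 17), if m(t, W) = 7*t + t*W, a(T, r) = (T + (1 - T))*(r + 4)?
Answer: 840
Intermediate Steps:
a(T, r) = 4 + r (a(T, r) = 1*(4 + r) = 4 + r)
m(t, W) = 7*t + W*t
m(-2, a(-3, 3))*(-47 + 17) = (-2*(7 + (4 + 3)))*(-47 + 17) = -2*(7 + 7)*(-30) = -2*14*(-30) = -28*(-30) = 840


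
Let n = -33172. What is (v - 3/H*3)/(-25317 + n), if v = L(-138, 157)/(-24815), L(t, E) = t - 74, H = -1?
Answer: -223547/1451404535 ≈ -0.00015402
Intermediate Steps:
L(t, E) = -74 + t
v = 212/24815 (v = (-74 - 138)/(-24815) = -212*(-1/24815) = 212/24815 ≈ 0.0085432)
(v - 3/H*3)/(-25317 + n) = (212/24815 - 3/(-1)*3)/(-25317 - 33172) = (212/24815 - 3*(-1)*3)/(-58489) = (212/24815 + 3*3)*(-1/58489) = (212/24815 + 9)*(-1/58489) = (223547/24815)*(-1/58489) = -223547/1451404535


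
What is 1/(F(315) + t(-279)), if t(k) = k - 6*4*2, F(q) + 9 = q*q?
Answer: 1/98889 ≈ 1.0112e-5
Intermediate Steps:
F(q) = -9 + q² (F(q) = -9 + q*q = -9 + q²)
t(k) = -48 + k (t(k) = k - 24*2 = k - 1*48 = k - 48 = -48 + k)
1/(F(315) + t(-279)) = 1/((-9 + 315²) + (-48 - 279)) = 1/((-9 + 99225) - 327) = 1/(99216 - 327) = 1/98889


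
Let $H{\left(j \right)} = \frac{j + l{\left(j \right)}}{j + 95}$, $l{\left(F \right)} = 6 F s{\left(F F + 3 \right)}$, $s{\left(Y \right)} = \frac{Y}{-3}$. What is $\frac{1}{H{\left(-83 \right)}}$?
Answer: $\frac{12}{1143989} \approx 1.049 \cdot 10^{-5}$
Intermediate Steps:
$s{\left(Y \right)} = - \frac{Y}{3}$ ($s{\left(Y \right)} = Y \left(- \frac{1}{3}\right) = - \frac{Y}{3}$)
$l{\left(F \right)} = 6 F \left(-1 - \frac{F^{2}}{3}\right)$ ($l{\left(F \right)} = 6 F \left(- \frac{F F + 3}{3}\right) = 6 F \left(- \frac{F^{2} + 3}{3}\right) = 6 F \left(- \frac{3 + F^{2}}{3}\right) = 6 F \left(-1 - \frac{F^{2}}{3}\right)$)
$H{\left(j \right)} = \frac{j + 2 j \left(-3 - j^{2}\right)}{95 + j}$ ($H{\left(j \right)} = \frac{j + 2 j \left(-3 - j^{2}\right)}{j + 95} = \frac{j + 2 j \left(-3 - j^{2}\right)}{95 + j}$)
$\frac{1}{H{\left(-83 \right)}} = \frac{1}{\left(-83\right) \frac{1}{95 - 83} \left(-5 - 2 \left(-83\right)^{2}\right)} = \frac{1}{\left(-83\right) \frac{1}{12} \left(-5 - 13778\right)} = \frac{1}{\left(-83\right) \frac{1}{12} \left(-13783\right)} = \frac{1}{\frac{1143989}{12}} = \frac{12}{1143989}$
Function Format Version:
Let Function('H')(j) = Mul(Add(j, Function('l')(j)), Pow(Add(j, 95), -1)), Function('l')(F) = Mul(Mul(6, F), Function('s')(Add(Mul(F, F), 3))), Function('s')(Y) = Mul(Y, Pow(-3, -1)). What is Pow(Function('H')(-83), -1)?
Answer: Rational(12, 1143989) ≈ 1.0490e-5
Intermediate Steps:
Function('s')(Y) = Mul(Rational(-1, 3), Y) (Function('s')(Y) = Mul(Y, Rational(-1, 3)) = Mul(Rational(-1, 3), Y))
Function('l')(F) = Mul(6, F, Add(-1, Mul(Rational(-1, 3), Pow(F, 2)))) (Function('l')(F) = Mul(Mul(6, F), Mul(Rational(-1, 3), Add(Mul(F, F), 3))) = Mul(Mul(6, F), Mul(Rational(-1, 3), Add(Pow(F, 2), 3))) = Mul(Mul(6, F), Mul(Rational(-1, 3), Add(3, Pow(F, 2)))) = Mul(Mul(6, F), Add(-1, Mul(Rational(-1, 3), Pow(F, 2)))) = Mul(6, F, Add(-1, Mul(Rational(-1, 3), Pow(F, 2)))))
Function('H')(j) = Mul(Pow(Add(95, j), -1), Add(j, Mul(2, j, Add(-3, Mul(-1, Pow(j, 2)))))) (Function('H')(j) = Mul(Add(j, Mul(2, j, Add(-3, Mul(-1, Pow(j, 2))))), Pow(Add(j, 95), -1)) = Mul(Add(j, Mul(2, j, Add(-3, Mul(-1, Pow(j, 2))))), Pow(Add(95, j), -1)) = Mul(Pow(Add(95, j), -1), Add(j, Mul(2, j, Add(-3, Mul(-1, Pow(j, 2)))))))
Pow(Function('H')(-83), -1) = Pow(Mul(-83, Pow(Add(95, -83), -1), Add(-5, Mul(-2, Pow(-83, 2)))), -1) = Pow(Mul(-83, Pow(12, -1), Add(-5, Mul(-2, 6889))), -1) = Pow(Mul(-83, Rational(1, 12), Add(-5, -13778)), -1) = Pow(Mul(-83, Rational(1, 12), -13783), -1) = Pow(Rational(1143989, 12), -1) = Rational(12, 1143989)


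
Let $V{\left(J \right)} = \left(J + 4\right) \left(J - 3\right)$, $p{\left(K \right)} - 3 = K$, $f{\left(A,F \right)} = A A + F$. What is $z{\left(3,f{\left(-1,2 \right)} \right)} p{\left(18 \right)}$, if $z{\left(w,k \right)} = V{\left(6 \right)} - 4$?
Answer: $546$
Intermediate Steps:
$f{\left(A,F \right)} = F + A^{2}$ ($f{\left(A,F \right)} = A^{2} + F = F + A^{2}$)
$p{\left(K \right)} = 3 + K$
$V{\left(J \right)} = \left(-3 + J\right) \left(4 + J\right)$ ($V{\left(J \right)} = \left(4 + J\right) \left(-3 + J\right) = \left(-3 + J\right) \left(4 + J\right)$)
$z{\left(w,k \right)} = 26$ ($z{\left(w,k \right)} = \left(-12 + 6 + 6^{2}\right) - 4 = \left(-12 + 6 + 36\right) - 4 = 30 - 4 = 26$)
$z{\left(3,f{\left(-1,2 \right)} \right)} p{\left(18 \right)} = 26 \left(3 + 18\right) = 26 \cdot 21 = 546$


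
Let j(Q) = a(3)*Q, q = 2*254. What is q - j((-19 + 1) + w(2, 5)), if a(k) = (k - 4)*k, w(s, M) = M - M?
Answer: 454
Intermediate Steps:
w(s, M) = 0
a(k) = k*(-4 + k) (a(k) = (-4 + k)*k = k*(-4 + k))
q = 508
j(Q) = -3*Q (j(Q) = (3*(-4 + 3))*Q = (3*(-1))*Q = -3*Q)
q - j((-19 + 1) + w(2, 5)) = 508 - (-3)*((-19 + 1) + 0) = 508 - (-3)*(-18 + 0) = 508 - (-3)*(-18) = 508 - 1*54 = 508 - 54 = 454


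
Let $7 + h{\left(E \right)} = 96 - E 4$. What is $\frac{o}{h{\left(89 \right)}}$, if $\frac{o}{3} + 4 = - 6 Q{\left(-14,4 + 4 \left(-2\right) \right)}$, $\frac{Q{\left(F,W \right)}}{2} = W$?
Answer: $- \frac{44}{89} \approx -0.49438$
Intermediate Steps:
$Q{\left(F,W \right)} = 2 W$
$o = 132$ ($o = -12 + 3 \left(- 6 \cdot 2 \left(4 + 4 \left(-2\right)\right)\right) = -12 + 3 \left(- 6 \cdot 2 \left(4 - 8\right)\right) = -12 + 3 \left(- 6 \cdot 2 \left(-4\right)\right) = -12 + 3 \left(\left(-6\right) \left(-8\right)\right) = -12 + 3 \cdot 48 = -12 + 144 = 132$)
$h{\left(E \right)} = 89 - 4 E$ ($h{\left(E \right)} = -7 - \left(-96 + E 4\right) = -7 - \left(-96 + 4 E\right) = 89 - 4 E$)
$\frac{o}{h{\left(89 \right)}} = \frac{132}{89 - 356} = \frac{132}{-267} = 132 \left(- \frac{1}{267}\right) = - \frac{44}{89}$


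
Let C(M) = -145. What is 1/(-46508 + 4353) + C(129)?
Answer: -6112476/42155 ≈ -145.00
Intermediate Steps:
1/(-46508 + 4353) + C(129) = 1/(-46508 + 4353) - 145 = 1/(-42155) - 145 = -1/42155 - 145 = -6112476/42155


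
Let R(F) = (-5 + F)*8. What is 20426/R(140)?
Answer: 10213/540 ≈ 18.913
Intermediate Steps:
R(F) = -40 + 8*F
20426/R(140) = 20426/(-40 + 8*140) = 20426/(-40 + 1120) = 20426/1080 = 20426*(1/1080) = 10213/540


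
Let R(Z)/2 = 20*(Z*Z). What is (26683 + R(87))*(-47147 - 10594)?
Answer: -19022368263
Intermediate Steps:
R(Z) = 40*Z² (R(Z) = 2*(20*(Z*Z)) = 2*(20*Z²) = 40*Z²)
(26683 + R(87))*(-47147 - 10594) = (26683 + 40*87²)*(-47147 - 10594) = (26683 + 40*7569)*(-57741) = (26683 + 302760)*(-57741) = 329443*(-57741) = -19022368263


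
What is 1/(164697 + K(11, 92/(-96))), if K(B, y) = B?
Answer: 1/164708 ≈ 6.0714e-6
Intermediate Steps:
1/(164697 + K(11, 92/(-96))) = 1/(164697 + 11) = 1/164708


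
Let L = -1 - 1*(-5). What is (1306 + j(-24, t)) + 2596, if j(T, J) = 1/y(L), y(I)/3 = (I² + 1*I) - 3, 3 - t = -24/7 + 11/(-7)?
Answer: 199003/51 ≈ 3902.0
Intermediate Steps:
t = 8 (t = 3 - (-24/7 + 11/(-7)) = 3 - (-24*⅐ + 11*(-⅐)) = 3 - (-24/7 - 11/7) = 3 - 1*(-5) = 3 + 5 = 8)
L = 4 (L = -1 + 5 = 4)
y(I) = -9 + 3*I + 3*I² (y(I) = 3*((I² + 1*I) - 3) = 3*((I² + I) - 3) = 3*((I + I²) - 3) = 3*(-3 + I + I²) = -9 + 3*I + 3*I²)
j(T, J) = 1/51 (j(T, J) = 1/(-9 + 3*4 + 3*4²) = 1/(-9 + 12 + 3*16) = 1/(-9 + 12 + 48) = 1/51)
(1306 + j(-24, t)) + 2596 = (1306 + 1/51) + 2596 = 66607/51 + 2596 = 199003/51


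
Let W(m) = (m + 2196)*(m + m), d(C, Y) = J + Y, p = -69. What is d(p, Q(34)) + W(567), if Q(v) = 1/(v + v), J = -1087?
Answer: 212986541/68 ≈ 3.1322e+6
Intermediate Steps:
Q(v) = 1/(2*v)
d(C, Y) = -1087 + Y
W(m) = 2*m*(2196 + m) (W(m) = (2196 + m)*(2*m) = 2*m*(2196 + m))
d(p, Q(34)) + W(567) = (-1087 + (½)/34) + 2*567*(2196 + 567) = (-1087 + (½)*(1/34)) + 2*567*2763 = (-1087 + 1/68) + 3133242 = -73915/68 + 3133242 = 212986541/68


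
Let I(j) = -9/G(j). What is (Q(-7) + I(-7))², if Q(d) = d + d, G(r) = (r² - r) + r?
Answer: 483025/2401 ≈ 201.18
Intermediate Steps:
G(r) = r²
Q(d) = 2*d
I(j) = -9/j²
(Q(-7) + I(-7))² = (2*(-7) - 9/(-7)²)² = (-14 - 9*1/49)² = (-14 - 9/49)² = (-695/49)² = 483025/2401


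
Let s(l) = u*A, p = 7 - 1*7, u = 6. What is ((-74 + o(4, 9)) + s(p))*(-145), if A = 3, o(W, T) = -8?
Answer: 9280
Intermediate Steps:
p = 0 (p = 7 - 7 = 0)
s(l) = 18 (s(l) = 6*3 = 18)
((-74 + o(4, 9)) + s(p))*(-145) = ((-74 - 8) + 18)*(-145) = (-82 + 18)*(-145) = -64*(-145) = 9280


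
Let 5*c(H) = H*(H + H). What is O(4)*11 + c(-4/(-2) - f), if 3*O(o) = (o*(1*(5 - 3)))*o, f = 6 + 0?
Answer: 1856/15 ≈ 123.73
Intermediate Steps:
f = 6
O(o) = 2*o²/3 (O(o) = ((o*(1*(5 - 3)))*o)/3 = ((o*(1*2))*o)/3 = ((o*2)*o)/3 = ((2*o)*o)/3 = (2*o²)/3 = 2*o²/3)
c(H) = 2*H²/5 (c(H) = (H*(H + H))/5 = (H*(2*H))/5 = (2*H²)/5 = 2*H²/5)
O(4)*11 + c(-4/(-2) - f) = ((⅔)*4²)*11 + 2*(-4/(-2) - 1*6)²/5 = ((⅔)*16)*11 + 2*(-4*(-½) - 6)²/5 = (32/3)*11 + 2*(2 - 6)²/5 = 352/3 + (⅖)*(-4)² = 352/3 + (⅖)*16 = 352/3 + 32/5 = 1856/15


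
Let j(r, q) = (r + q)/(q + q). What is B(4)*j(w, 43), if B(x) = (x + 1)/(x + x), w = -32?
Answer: 55/688 ≈ 0.079942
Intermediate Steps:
j(r, q) = (q + r)/(2*q) (j(r, q) = (q + r)/((2*q)) = (q + r)*(1/(2*q)) = (q + r)/(2*q))
B(x) = (1 + x)/(2*x) (B(x) = (1 + x)/((2*x)) = (1 + x)*(1/(2*x)) = (1 + x)/(2*x))
B(4)*j(w, 43) = ((½)*(1 + 4)/4)*((½)*(43 - 32)/43) = ((½)*(¼)*5)*((½)*(1/43)*11) = (5/8)*(11/86) = 55/688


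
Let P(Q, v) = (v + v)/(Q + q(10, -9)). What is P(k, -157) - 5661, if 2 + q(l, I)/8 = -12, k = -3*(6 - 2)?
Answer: -350825/62 ≈ -5658.5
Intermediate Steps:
k = -12 (k = -3*4 = -12)
q(l, I) = -112 (q(l, I) = -16 + 8*(-12) = -16 - 96 = -112)
P(Q, v) = 2*v/(-112 + Q) (P(Q, v) = (v + v)/(Q - 112) = (2*v)/(-112 + Q) = 2*v/(-112 + Q))
P(k, -157) - 5661 = 2*(-157)/(-112 - 12) - 5661 = 2*(-157)/(-124) - 5661 = 2*(-157)*(-1/124) - 5661 = 157/62 - 5661 = -350825/62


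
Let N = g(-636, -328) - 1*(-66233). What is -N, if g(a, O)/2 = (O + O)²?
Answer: -926905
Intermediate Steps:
g(a, O) = 8*O² (g(a, O) = 2*(O + O)² = 2*(2*O)² = 2*(4*O²) = 8*O²)
N = 926905 (N = 8*(-328)² - 1*(-66233) = 8*107584 + 66233 = 860672 + 66233 = 926905)
-N = -1*926905 = -926905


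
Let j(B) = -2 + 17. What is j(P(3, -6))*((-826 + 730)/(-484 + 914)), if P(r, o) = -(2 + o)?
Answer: -144/43 ≈ -3.3488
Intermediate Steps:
P(r, o) = -2 - o
j(B) = 15
j(P(3, -6))*((-826 + 730)/(-484 + 914)) = 15*((-826 + 730)/(-484 + 914)) = 15*(-96/430) = 15*(-96*1/430) = 15*(-48/215) = -144/43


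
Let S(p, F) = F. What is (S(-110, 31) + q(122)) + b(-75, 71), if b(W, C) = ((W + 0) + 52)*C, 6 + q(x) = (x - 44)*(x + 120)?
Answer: 17268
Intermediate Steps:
q(x) = -6 + (-44 + x)*(120 + x) (q(x) = -6 + (x - 44)*(x + 120) = -6 + (-44 + x)*(120 + x))
b(W, C) = C*(52 + W) (b(W, C) = (W + 52)*C = (52 + W)*C = C*(52 + W))
(S(-110, 31) + q(122)) + b(-75, 71) = (31 + (-5286 + 122**2 + 76*122)) + 71*(52 - 75) = (31 + (-5286 + 14884 + 9272)) + 71*(-23) = (31 + 18870) - 1633 = 18901 - 1633 = 17268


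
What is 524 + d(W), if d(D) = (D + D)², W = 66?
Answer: 17948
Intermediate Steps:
d(D) = 4*D² (d(D) = (2*D)² = 4*D²)
524 + d(W) = 524 + 4*66² = 524 + 4*4356 = 524 + 17424 = 17948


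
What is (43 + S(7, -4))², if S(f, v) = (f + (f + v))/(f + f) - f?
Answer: 66049/49 ≈ 1347.9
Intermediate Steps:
S(f, v) = -f + (v + 2*f)/(2*f) (S(f, v) = (v + 2*f)/((2*f)) - f = (v + 2*f)*(1/(2*f)) - f = (v + 2*f)/(2*f) - f = -f + (v + 2*f)/(2*f))
(43 + S(7, -4))² = (43 + (1 - 1*7 + (½)*(-4)/7))² = (43 + (1 - 7 + (½)*(-4)*(⅐)))² = (43 + (1 - 7 - 2/7))² = (43 - 44/7)² = (257/7)² = 66049/49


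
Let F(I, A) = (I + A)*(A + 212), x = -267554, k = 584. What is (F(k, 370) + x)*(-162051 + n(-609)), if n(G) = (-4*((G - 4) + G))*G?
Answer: -902963521182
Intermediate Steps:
n(G) = G*(16 - 8*G) (n(G) = (-4*((-4 + G) + G))*G = (-4*(-4 + 2*G))*G = (16 - 8*G)*G = G*(16 - 8*G))
F(I, A) = (212 + A)*(A + I) (F(I, A) = (A + I)*(212 + A) = (212 + A)*(A + I))
(F(k, 370) + x)*(-162051 + n(-609)) = ((370**2 + 212*370 + 212*584 + 370*584) - 267554)*(-162051 + 8*(-609)*(2 - 1*(-609))) = ((136900 + 78440 + 123808 + 216080) - 267554)*(-162051 + 8*(-609)*(2 + 609)) = (555228 - 267554)*(-162051 + 8*(-609)*611) = 287674*(-162051 - 2976792) = 287674*(-3138843) = -902963521182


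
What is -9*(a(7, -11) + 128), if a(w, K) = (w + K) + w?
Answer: -1179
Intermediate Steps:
a(w, K) = K + 2*w (a(w, K) = (K + w) + w = K + 2*w)
-9*(a(7, -11) + 128) = -9*((-11 + 2*7) + 128) = -9*((-11 + 14) + 128) = -9*(3 + 128) = -9*131 = -1179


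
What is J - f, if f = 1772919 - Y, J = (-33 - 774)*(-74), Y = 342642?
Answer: -1370559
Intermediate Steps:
J = 59718 (J = -807*(-74) = 59718)
f = 1430277 (f = 1772919 - 1*342642 = 1772919 - 342642 = 1430277)
J - f = 59718 - 1*1430277 = 59718 - 1430277 = -1370559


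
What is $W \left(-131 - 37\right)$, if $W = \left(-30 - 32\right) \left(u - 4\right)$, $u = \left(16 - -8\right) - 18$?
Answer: $20832$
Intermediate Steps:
$u = 6$ ($u = \left(16 + 8\right) - 18 = 24 - 18 = 6$)
$W = -124$ ($W = \left(-30 - 32\right) \left(6 - 4\right) = \left(-62\right) 2 = -124$)
$W \left(-131 - 37\right) = - 124 \left(-131 - 37\right) = \left(-124\right) \left(-168\right) = 20832$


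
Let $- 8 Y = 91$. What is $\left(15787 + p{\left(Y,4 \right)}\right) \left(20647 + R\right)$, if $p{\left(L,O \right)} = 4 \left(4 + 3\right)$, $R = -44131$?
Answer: $-371399460$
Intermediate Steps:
$Y = - \frac{91}{8}$ ($Y = \left(- \frac{1}{8}\right) 91 = - \frac{91}{8} \approx -11.375$)
$p{\left(L,O \right)} = 28$ ($p{\left(L,O \right)} = 4 \cdot 7 = 28$)
$\left(15787 + p{\left(Y,4 \right)}\right) \left(20647 + R\right) = \left(15787 + 28\right) \left(20647 - 44131\right) = 15815 \left(-23484\right) = -371399460$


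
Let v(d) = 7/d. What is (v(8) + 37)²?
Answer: 91809/64 ≈ 1434.5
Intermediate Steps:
(v(8) + 37)² = (7/8 + 37)² = (303/8)² = 91809/64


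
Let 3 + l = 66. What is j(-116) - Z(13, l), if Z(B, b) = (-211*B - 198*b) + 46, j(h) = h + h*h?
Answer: 28511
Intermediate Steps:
l = 63 (l = -3 + 66 = 63)
j(h) = h + h²
Z(B, b) = 46 - 211*B - 198*b
j(-116) - Z(13, l) = -116*(1 - 116) - (46 - 211*13 - 198*63) = -116*(-115) - (46 - 2743 - 12474) = 13340 - 1*(-15171) = 13340 + 15171 = 28511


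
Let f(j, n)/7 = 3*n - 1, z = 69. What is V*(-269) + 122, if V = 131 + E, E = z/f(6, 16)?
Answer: -11572054/329 ≈ -35173.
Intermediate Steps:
f(j, n) = -7 + 21*n (f(j, n) = 7*(3*n - 1) = 7*(-1 + 3*n) = -7 + 21*n)
E = 69/329 (E = 69/(-7 + 21*16) = 69/(-7 + 336) = 69/329 ≈ 0.20973)
V = 43168/329 (V = 131 + 69/329 = 43168/329 ≈ 131.21)
V*(-269) + 122 = (43168/329)*(-269) + 122 = -11612192/329 + 122 = -11572054/329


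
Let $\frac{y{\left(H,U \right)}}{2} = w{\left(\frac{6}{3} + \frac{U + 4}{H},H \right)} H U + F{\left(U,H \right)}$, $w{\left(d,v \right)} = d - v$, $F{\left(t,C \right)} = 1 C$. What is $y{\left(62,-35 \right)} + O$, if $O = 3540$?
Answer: $266234$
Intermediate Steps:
$F{\left(t,C \right)} = C$
$y{\left(H,U \right)} = 2 H + 2 H U \left(2 - H + \frac{4 + U}{H}\right)$ ($y{\left(H,U \right)} = 2 \left(\left(\left(\frac{6}{3} + \frac{U + 4}{H}\right) - H\right) H U + H\right) = 2 \left(\left(\left(6 \cdot \frac{1}{3} + \frac{4 + U}{H}\right) - H\right) H U + H\right) = 2 \left(\left(\left(2 + \frac{4 + U}{H}\right) - H\right) H U + H\right) = 2 \left(\left(2 - H + \frac{4 + U}{H}\right) H U + H\right) = 2 \left(H \left(2 - H + \frac{4 + U}{H}\right) U + H\right) = 2 \left(H U \left(2 - H + \frac{4 + U}{H}\right) + H\right) = 2 \left(H + H U \left(2 - H + \frac{4 + U}{H}\right)\right) = 2 H + 2 H U \left(2 - H + \frac{4 + U}{H}\right)$)
$y{\left(62,-35 \right)} + O = \left(2 \cdot 62 - - 70 \left(-4 + 62^{2} - -35 - 124\right)\right) + 3540 = \left(124 - - 70 \left(-4 + 3844 + 35 - 124\right)\right) + 3540 = \left(124 - \left(-70\right) 3751\right) + 3540 = \left(124 + 262570\right) + 3540 = 262694 + 3540 = 266234$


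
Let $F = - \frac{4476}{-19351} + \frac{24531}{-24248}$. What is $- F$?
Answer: $\frac{366165333}{469223048} \approx 0.78036$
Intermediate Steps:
$F = - \frac{366165333}{469223048}$ ($F = \left(-4476\right) \left(- \frac{1}{19351}\right) + 24531 \left(- \frac{1}{24248}\right) = \frac{4476}{19351} - \frac{24531}{24248} = - \frac{366165333}{469223048} \approx -0.78036$)
$- F = \left(-1\right) \left(- \frac{366165333}{469223048}\right) = \frac{366165333}{469223048}$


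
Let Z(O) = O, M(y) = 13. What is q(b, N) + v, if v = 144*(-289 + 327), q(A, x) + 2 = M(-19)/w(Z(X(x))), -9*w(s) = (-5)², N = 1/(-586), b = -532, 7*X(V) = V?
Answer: 136633/25 ≈ 5465.3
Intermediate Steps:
X(V) = V/7
N = -1/586 ≈ -0.0017065
w(s) = -25/9 (w(s) = -⅑*(-5)² = -⅑*25 = -25/9)
q(A, x) = -167/25 (q(A, x) = -2 + 13/(-25/9) = -2 + 13*(-9/25) = -2 - 117/25 = -167/25)
v = 5472 (v = 144*38 = 5472)
q(b, N) + v = -167/25 + 5472 = 136633/25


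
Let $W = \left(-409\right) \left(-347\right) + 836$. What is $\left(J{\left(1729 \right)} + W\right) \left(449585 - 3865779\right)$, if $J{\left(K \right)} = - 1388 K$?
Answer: $7710667564042$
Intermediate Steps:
$W = 142759$ ($W = 141923 + 836 = 142759$)
$\left(J{\left(1729 \right)} + W\right) \left(449585 - 3865779\right) = \left(\left(-1388\right) 1729 + 142759\right) \left(449585 - 3865779\right) = \left(-2399852 + 142759\right) \left(-3416194\right) = \left(-2257093\right) \left(-3416194\right) = 7710667564042$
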